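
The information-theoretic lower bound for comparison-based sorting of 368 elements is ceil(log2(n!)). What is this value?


A binary decision tree of height h has at most 2^h leaves and needs at least n! of them, so h >= ceil(log2(n!)).
368! is far too large to multiply out, so use Stirling's series:
  ln(n!) ~ n ln n - n + (1/2) ln(2 pi n) + 1/(12n)  (error below 1/(360 n^3), negligible here)
  ln(368) = 5.9080829
  n ln n = 368 * 5.9080829 = 2174.1745
  (1/2) ln(2 pi * 368) = (1/2) ln(2312.2122) = 3.8730
  1/(12*368) = 0.0002
  ln(368!) ~ 2174.1745 - 368 + 3.8730 + 0.0002 = 1810.0477
Convert to base 2: log2(368!) = 1810.0477 / ln 2 = 1810.0477 / 0.69314718 = 2611.3468
ceil(2611.3468) = 2612


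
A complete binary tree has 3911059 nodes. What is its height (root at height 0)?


In a complete binary tree, level k holds nodes 2^k .. 2^(k+1)-1 (1-indexed).
Height = floor(log2(n)) = floor(log2(3911059)) = 21
Check: 2^21 = 2097152 <= 3911059 < 4194304 = 2^22


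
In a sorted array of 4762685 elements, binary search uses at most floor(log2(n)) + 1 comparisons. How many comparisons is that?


Halving sequence: 4762685 -> 2381342 -> 1190671 -> 595335 -> 297667 -> 148833 -> 74416 -> 37208 -> 18604 -> 9302 -> 4651 -> 2325 -> 1162 -> 581 -> 290 -> 145 -> 72 -> 36 -> 18 -> 9 -> 4 -> 2 -> 1
Number of halvings = 22
Max comparisons = 22 + 1 = 23


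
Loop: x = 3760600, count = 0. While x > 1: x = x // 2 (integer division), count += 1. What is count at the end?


The variable x halves each step:
x = 3760600 -> 1880300 -> 940150 -> 470075 -> 235037 -> 117518 -> 58759 -> 29379 -> 14689 -> 7344 -> 3672 -> 1836 -> 918 -> 459 -> 229 -> 114 -> 57 -> 28 -> 14 -> 7 -> 3 -> 1
Number of halvings = floor(log2(3760600)) = 21


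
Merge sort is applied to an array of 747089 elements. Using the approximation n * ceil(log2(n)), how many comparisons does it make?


Merge sort divides the array into halves recursively.
Number of levels = ceil(log2(747089)) = 20
At each level, approximately n = 747089 comparisons are needed for merging.
Total comparisons ~ n * ceil(log2(n)) = 747089 * 20 = 14941780


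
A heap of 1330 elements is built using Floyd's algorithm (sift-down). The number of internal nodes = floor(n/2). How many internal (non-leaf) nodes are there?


Leaf nodes occupy roughly half the array.
Sift-down is called for each internal node, starting from the last one.
Internal nodes = floor(n/2) = floor(1330/2) = 665


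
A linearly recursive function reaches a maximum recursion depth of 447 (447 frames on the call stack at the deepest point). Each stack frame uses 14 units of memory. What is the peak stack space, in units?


Maximum recursion depth = 447 frames
Memory per frame = 14 units
Total stack space = depth * frame_size
= 447 * 14 = 6258


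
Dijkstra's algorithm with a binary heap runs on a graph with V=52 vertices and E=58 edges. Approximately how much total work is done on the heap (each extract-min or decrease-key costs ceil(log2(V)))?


Dijkstra with a binary heap: each vertex is extracted once, each edge may relax once.
Each heap operation costs O(log V).
V + E = 52 + 58 = 110
ceil(log2(52)) = 6 (since 2^5 = 32 < 52 <= 64 = 2^6)
Total heap work = (V+E) * ceil(log2(V)) = 110 * 6 = 660


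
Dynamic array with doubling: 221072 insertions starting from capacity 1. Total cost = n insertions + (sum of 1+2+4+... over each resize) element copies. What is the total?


n = 221072
Insertion costs: 221072
Resizes copy 1, 2, 4, ... up to the largest power of 2 that is <= n-1 = 221071, i.e. 131072.
Copy costs = 1 + 2 + 4 + 8 + 16 + 32 + 64 + 128 + 256 + 512 + 1024 + 2048 + 4096 + 8192 + 16384 + 32768 + 65536 + 131072 = 262143
Total = 221072 + 262143 = 483215


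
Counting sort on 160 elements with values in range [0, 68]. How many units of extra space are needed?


Output array size: 160 (to store sorted result)
Count array size: 69 (one slot per possible value, range 0 to 68)
Total extra space = 160 + 69 = 229


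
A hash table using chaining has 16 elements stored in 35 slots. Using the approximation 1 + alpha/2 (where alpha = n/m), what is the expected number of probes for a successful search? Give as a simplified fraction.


Load factor alpha = n/m = 16/35
Expected probes = 1 + alpha/2 = 1 + 16/(2*35)
= 1 + 16/70
= 70/70 + 16/70
= 86/70
Simplify: 43/35


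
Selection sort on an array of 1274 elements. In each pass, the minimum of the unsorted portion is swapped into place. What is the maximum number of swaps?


Selection sort performs one swap per pass:
  Pass 1: find min in positions 0 to 1273, swap with position 0
  Pass 2: find min in positions 1 to 1273, swap with position 1
  Pass 3: find min in positions 2 to 1273, swap with position 2
  Pass 4: find min in positions 3 to 1273, swap with position 3
  Pass 5: find min in positions 4 to 1273, swap with position 4
  ... (1268 more passes)
Total passes (and swaps) = n - 1 = 1274 - 1 = 1273


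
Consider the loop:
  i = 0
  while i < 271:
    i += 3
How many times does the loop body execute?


Starting at i = 0, each iteration adds 3.
Iterations until i >= 271:
  Iteration 1: i = 0 -> i = 3
  Iteration 2: i = 3 -> i = 6
  Iteration 3: i = 6 -> i = 9
  Iteration 4: i = 9 -> i = 12
  Iteration 5: i = 12 -> i = 15
  Iteration 6: i = 15 -> i = 18
  Iteration 7: i = 18 -> i = 21
  Iteration 8: i = 21 -> i = 24
  ... continuing ...
Total iterations = ceil(271/3) = 91


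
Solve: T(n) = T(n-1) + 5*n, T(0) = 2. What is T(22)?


Expanding the recurrence:
T(22) = T(21) + 5*22
       = T(20) + 5*21 + 5*22
       ...
       = T(0) + 5*(1 + 2 + ... + 22)
       = 2 + 5 * 22*23/2
       = 2 + 5 * 253
       = 2 + 1265 = 1267


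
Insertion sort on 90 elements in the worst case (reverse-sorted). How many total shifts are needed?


In the worst case (reverse-sorted), each element shifts past all previous:
  Element 1: 1 shifts
  Element 2: 2 shifts
  Element 3: 3 shifts
  Element 4: 4 shifts
  Element 5: 5 shifts
  ...
  Element 89: 89 shifts
Total = 1 + 2 + ... + 89
= 90*(90-1)/2 = 4005


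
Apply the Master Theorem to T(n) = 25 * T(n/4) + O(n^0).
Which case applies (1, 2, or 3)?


The Master Theorem: T(n) = a*T(n/b) + O(n^c)
  a = 25, b = 4, c = 0
log_b(a) = log_4(25) ~ 2.322
Compare b^c with a: 4^0 = 1 < 25, so c < log_b(a).
Since c < log_b(a), Case 1 applies.
T(n) = O(n^(log_4 25)) ~ O(n^2.322)
Master Theorem case = 1


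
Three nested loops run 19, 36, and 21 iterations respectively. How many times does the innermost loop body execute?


Loop 1 (outermost): 19 iterations
Loop 2 (middle): 36 iterations per outer
Loop 3 (innermost): 21 iterations per middle
Total = 19 * 36 * 21 = 14364


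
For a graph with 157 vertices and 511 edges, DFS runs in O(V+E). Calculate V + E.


A full DFS traversal visits each vertex once and examines each edge once.
V = 157
E = 511
Sum = 157 + 511 = 668


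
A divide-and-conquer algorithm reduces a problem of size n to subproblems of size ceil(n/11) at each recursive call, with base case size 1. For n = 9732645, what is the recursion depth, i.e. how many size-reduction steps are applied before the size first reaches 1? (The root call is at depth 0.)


Each step divides the size by 11 (rounding up); after k steps the size is ceil(n/11^k), which equals 1 exactly when 11^k >= n.
So the depth is the smallest k with 11^k >= 9732645, i.e. ceil(log_11(9732645)).
11^6 = 1771561 < 9732645 <= 19487171 = 11^7
Recursion depth = 7


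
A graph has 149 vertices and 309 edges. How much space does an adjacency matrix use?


Adjacency matrix: V x V grid of entries
Space = V^2 = 149^2 = 149 * 149 = 22201


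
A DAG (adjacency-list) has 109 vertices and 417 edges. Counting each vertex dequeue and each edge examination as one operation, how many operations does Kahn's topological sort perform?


V = 109 (vertex processing)
E = 417 (edge processing)
V + E = 109 + 417 = 526


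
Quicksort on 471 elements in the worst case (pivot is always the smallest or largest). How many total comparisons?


In the worst case, each partition step picks the worst pivot:
  Partition 1: 470 comparisons (n-1 elements to compare)
  Partition 2: 469 comparisons
  Partition 3: 468 comparisons
  Partition 4: 467 comparisons
  Partition 5: 466 comparisons
  ...
  Last partition: 0 comparisons
Total = (n-1) + (n-2) + ... + 1 + 0 = n*(n-1)/2
= 471*470/2 = 110685


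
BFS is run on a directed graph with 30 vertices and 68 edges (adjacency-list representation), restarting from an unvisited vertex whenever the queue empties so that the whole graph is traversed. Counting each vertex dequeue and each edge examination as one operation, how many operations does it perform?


A full BFS traversal dequeues each vertex exactly once and examines each directed edge exactly once.
V = 30 (vertex processing cost)
E = 68 (edge examination cost)
Total operations proportional to V + E = 30 + 68 = 98


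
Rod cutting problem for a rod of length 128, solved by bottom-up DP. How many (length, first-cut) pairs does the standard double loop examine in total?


For each subproblem length i = 1..128, the inner loop considers i possible first cuts.
Total = 1 + 2 + ... + 128
= 128*(128+1)/2
= 128*129/2 = 8256


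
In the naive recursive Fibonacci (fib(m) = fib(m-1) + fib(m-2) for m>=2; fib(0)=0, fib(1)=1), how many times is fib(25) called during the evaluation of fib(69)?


Let N(m) = number of times fib(m) is called while evaluating fib(69).
N(69) = 1 (the initial call).
N(68) = 1 (only fib(69) calls it).
For 1 <= m <= 67: fib(m) is called by fib(m+1) and fib(m+2), so
  N(m) = N(m+1) + N(m+2).
fib(0) is called only by fib(2), so N(0) = N(2).
Walk down from m=69:
  N(69)=1, N(68)=1, N(67)=2, N(66)=3, N(65)=5, N(64)=8, N(63)=13, N(62)=21, N(61)=34, N(60)=55, N(59)=89, N(58)=144, N(57)=233, N(56)=377, N(55)=610, N(54)=987, N(53)=1597, N(52)=2584, N(51)=4181, N(50)=6765, N(49)=10946, N(48)=17711, N(47)=28657, N(46)=46368, N(45)=75025, N(44)=121393, N(43)=196418, N(42)=317811, N(41)=514229, N(40)=832040, N(39)=1346269, N(38)=2178309, N(37)=3524578, N(36)=5702887, N(35)=9227465, N(34)=14930352, N(33)=24157817, N(32)=39088169, N(31)=63245986, N(30)=102334155, N(29)=165580141, N(28)=267914296, N(27)=433494437, N(26)=701408733, N(25)=1134903170
N(25) = 1134903170


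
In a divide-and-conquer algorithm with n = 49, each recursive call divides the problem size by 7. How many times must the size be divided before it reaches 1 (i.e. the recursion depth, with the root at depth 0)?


Number of divisions = log_7(49)
Sizes: 49 -> 7 -> 1 (2 divisions)
Recursion depth = 2


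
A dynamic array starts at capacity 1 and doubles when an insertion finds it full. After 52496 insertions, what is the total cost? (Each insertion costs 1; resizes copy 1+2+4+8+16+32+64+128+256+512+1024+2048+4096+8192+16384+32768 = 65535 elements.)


Insertion cost: 52496 (one per element)
Resizes occur just before inserting elements 2, 3, 5, 9, ...
Elements copied at each resize: 1 + 2 + 4 + 8 + 16 + 32 + 64 + 128 + 256 + 512 + 1024 + 2048 + 4096 + 8192 + 16384 + 32768
Sum of copies = 65535 (geometric series: 2^k - 1)
Total = 52496 + 65535 = 118031


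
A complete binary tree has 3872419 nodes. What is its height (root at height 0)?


In a complete binary tree, level k holds nodes 2^k .. 2^(k+1)-1 (1-indexed).
Height = floor(log2(n)) = floor(log2(3872419)) = 21
Check: 2^21 = 2097152 <= 3872419 < 4194304 = 2^22


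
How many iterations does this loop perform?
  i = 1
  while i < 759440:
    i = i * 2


The loop variable doubles each iteration:
i = 1 -> 2 -> 4 -> 8 -> 16 -> 32 -> 64 -> 128 -> 256 -> 512 -> 1024 -> 2048 -> 4096 -> 8192 -> 16384 -> 32768 -> 65536 -> 131072 -> 262144 -> 524288 -> 1048576 (stop, 1048576 >= 759440)
Number of doublings = ceil(log2(759440)) = 20


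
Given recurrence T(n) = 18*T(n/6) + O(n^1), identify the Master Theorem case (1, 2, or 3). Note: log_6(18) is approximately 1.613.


Master Theorem parameters: a=18, b=6, c=1
log_b(a) = 1.613
Compare b^c with a: 6^1 = 6 < 18, so c < log_b(a).
Comparing c=1 vs log_b(a)=1.613:
1 < 1.613 => Case 1
Result: T(n) = O(n^(log_6 18)) ~ O(n^1.613)
Master Theorem case = 1


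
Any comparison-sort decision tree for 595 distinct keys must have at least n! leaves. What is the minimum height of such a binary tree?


A binary decision tree of height h has at most 2^h leaves and needs at least n! of them, so h >= ceil(log2(n!)).
595! is far too large to multiply out, so use Stirling's series:
  ln(n!) ~ n ln n - n + (1/2) ln(2 pi n) + 1/(12n)  (error below 1/(360 n^3), negligible here)
  ln(595) = 6.3885614
  n ln n = 595 * 6.3885614 = 3801.1940
  (1/2) ln(2 pi * 595) = (1/2) ln(3738.4953) = 4.1132
  1/(12*595) = 0.0001
  ln(595!) ~ 3801.1940 - 595 + 4.1132 + 0.0001 = 3210.3073
Convert to base 2: log2(595!) = 3210.3073 / ln 2 = 3210.3073 / 0.69314718 = 4631.4944
ceil(4631.4944) = 4632


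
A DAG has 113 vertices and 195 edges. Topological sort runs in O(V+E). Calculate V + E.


V = 113 (vertex processing)
E = 195 (edge processing)
V + E = 113 + 195 = 308


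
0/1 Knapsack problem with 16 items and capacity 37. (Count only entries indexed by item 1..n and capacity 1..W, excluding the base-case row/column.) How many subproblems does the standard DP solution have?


The DP table is indexed by (item, capacity).
Rows: 16 items
Columns: 37 capacity values (1 to W)
Total subproblems = 16 * 37 = 592


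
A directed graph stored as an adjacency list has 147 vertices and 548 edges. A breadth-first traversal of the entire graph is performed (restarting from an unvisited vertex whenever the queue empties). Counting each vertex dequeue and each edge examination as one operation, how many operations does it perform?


A full BFS traversal dequeues each vertex once and examines each edge once.
Vertex visits: 147
Edge visits: 548
V + E = 147 + 548 = 695


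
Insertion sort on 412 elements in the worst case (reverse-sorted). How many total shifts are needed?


In the worst case (reverse-sorted), each element shifts past all previous:
  Element 1: 1 shifts
  Element 2: 2 shifts
  Element 3: 3 shifts
  Element 4: 4 shifts
  Element 5: 5 shifts
  ...
  Element 411: 411 shifts
Total = 1 + 2 + ... + 411
= 412*(412-1)/2 = 84666


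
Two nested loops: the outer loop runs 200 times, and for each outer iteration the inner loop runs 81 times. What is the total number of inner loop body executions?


Outer loop: 200 iterations
Inner loop: 81 iterations per outer iteration
Total = 200 * 81 = 16200


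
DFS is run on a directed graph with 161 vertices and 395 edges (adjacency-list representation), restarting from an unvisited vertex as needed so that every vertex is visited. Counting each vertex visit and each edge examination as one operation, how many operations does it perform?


A full DFS traversal processes each vertex exactly once (push/pop on stack).
Each directed edge is examined once.
V = 161, E = 395
V + E = 556


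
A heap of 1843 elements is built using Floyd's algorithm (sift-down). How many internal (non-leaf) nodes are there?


Leaf nodes occupy roughly half the array.
Sift-down is called for each internal node, starting from the last one.
Internal nodes = floor(n/2) = floor(1843/2) = 921


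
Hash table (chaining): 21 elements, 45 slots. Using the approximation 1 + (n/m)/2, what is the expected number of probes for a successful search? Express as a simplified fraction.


Computing expected probes:
alpha = 21/45
= 1 + alpha/2
= 1 + 21/(2*45)
= (2*45 + 21) / (2*45)
= 111/90 = 37/30


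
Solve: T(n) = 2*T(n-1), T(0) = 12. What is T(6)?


Unrolling:
T(6) = 2*T(5) = 2^2*T(4) = ... = 2^6*T(0)
= 2^6 * 12
= 64 * 12 = 768


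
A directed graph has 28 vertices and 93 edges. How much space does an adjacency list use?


Adjacency list: one list head per vertex + one entry per edge
Vertex heads: 28
Edge entries: 93
Total = 28 + 93 = 121


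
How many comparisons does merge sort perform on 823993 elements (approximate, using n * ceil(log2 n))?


Recursion depth: ceil(log2(823993)) = 20
Each recursion level merges n = 823993 elements
Total = 823993 * 20 = 16479860


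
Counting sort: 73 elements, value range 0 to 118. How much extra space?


n = 73 (output array)
k = 119 (count array for 119 distinct values)
Extra space = 73 + 119 = 192


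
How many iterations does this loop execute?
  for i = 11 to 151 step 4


The loop variable i takes values starting at 11 and increments by 4 each iteration.
Sequence: i = 11, 15, 19, 23, 27, 31, 35, 39, 43, ...
The upper bound 151 is inclusive, so the count is floor((last - first) / step) + 1:
floor((151 - 11) / 4) + 1 = floor(140/4) + 1 = 35 + 1 = 36


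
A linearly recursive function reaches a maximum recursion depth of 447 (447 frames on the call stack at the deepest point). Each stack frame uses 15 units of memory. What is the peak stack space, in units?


Maximum recursion depth = 447 frames
Memory per frame = 15 units
Total stack space = depth * frame_size
= 447 * 15 = 6705


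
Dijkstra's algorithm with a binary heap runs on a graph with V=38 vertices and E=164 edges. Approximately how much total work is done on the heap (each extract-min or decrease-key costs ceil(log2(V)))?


Dijkstra with a binary heap: each vertex is extracted once, each edge may relax once.
Each heap operation costs O(log V).
V + E = 38 + 164 = 202
ceil(log2(38)) = 6 (since 2^5 = 32 < 38 <= 64 = 2^6)
Total heap work = (V+E) * ceil(log2(V)) = 202 * 6 = 1212


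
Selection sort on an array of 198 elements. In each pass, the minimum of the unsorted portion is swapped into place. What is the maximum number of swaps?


Selection sort performs one swap per pass:
  Pass 1: find min in positions 0 to 197, swap with position 0
  Pass 2: find min in positions 1 to 197, swap with position 1
  Pass 3: find min in positions 2 to 197, swap with position 2
  Pass 4: find min in positions 3 to 197, swap with position 3
  Pass 5: find min in positions 4 to 197, swap with position 4
  ... (192 more passes)
Total passes (and swaps) = n - 1 = 198 - 1 = 197


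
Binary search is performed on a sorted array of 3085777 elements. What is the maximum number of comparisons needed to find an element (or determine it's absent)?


Binary search halves the search space each comparison:
  Step 1: search space = 3085777 -> 1542888
  Step 2: search space = 1542888 -> 771444
  Step 3: search space = 771444 -> 385722
  Step 4: search space = 385722 -> 192861
  Step 5: search space = 192861 -> 96430
  Step 6: search space = 96430 -> 48215
  Step 7: search space = 48215 -> 24107
  Step 8: search space = 24107 -> 12053
  Step 9: search space = 12053 -> 6026
  Step 10: search space = 6026 -> 3013
  Step 11: search space = 3013 -> 1506
  Step 12: search space = 1506 -> 753
  Step 13: search space = 753 -> 376
  Step 14: search space = 376 -> 188
  Step 15: search space = 188 -> 94
  Step 16: search space = 94 -> 47
  Step 17: search space = 47 -> 23
  Step 18: search space = 23 -> 11
  Step 19: search space = 11 -> 5
  Step 20: search space = 5 -> 2
  Step 21: search space = 2 -> 1
  Step 22: search space = 1 (final check)
Maximum comparisons = floor(log2(3085777)) + 1 = 21 + 1 = 22


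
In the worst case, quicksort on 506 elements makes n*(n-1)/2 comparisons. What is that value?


Sum of comparisons per partition:
505 + 504 + ... + 1 + 0
= 506 * (506 - 1) / 2
= 506 * 505 / 2
= 127765


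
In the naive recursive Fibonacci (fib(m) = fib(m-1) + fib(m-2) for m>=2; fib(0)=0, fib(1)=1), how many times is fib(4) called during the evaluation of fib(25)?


Let N(m) = number of times fib(m) is called while evaluating fib(25).
N(25) = 1 (the initial call).
N(24) = 1 (only fib(25) calls it).
For 1 <= m <= 23: fib(m) is called by fib(m+1) and fib(m+2), so
  N(m) = N(m+1) + N(m+2).
fib(0) is called only by fib(2), so N(0) = N(2).
Walk down from m=25:
  N(25)=1, N(24)=1, N(23)=2, N(22)=3, N(21)=5, N(20)=8, N(19)=13, N(18)=21, N(17)=34, N(16)=55, N(15)=89, N(14)=144, N(13)=233, N(12)=377, N(11)=610, N(10)=987, N(9)=1597, N(8)=2584, N(7)=4181, N(6)=6765, N(5)=10946, N(4)=17711
N(4) = 17711


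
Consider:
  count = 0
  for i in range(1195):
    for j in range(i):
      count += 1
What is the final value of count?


For each i, the inner loop runs i times:
  i=0: inner runs 0 times
  i=1: inner runs 1 time
  i=2: inner runs 2 times
  i=3: inner runs 3 times
  i=4: inner runs 4 times
  i=5: inner runs 5 times
  i=6: inner runs 6 times
  i=7: inner runs 7 times
  ...
Total = 0 + 1 + 2 + ... + 1194 = 1195*(1195-1)/2 = 713415


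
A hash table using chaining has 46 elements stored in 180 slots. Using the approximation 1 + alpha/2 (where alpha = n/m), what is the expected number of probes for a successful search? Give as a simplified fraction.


Load factor alpha = n/m = 46/180
Expected probes = 1 + alpha/2 = 1 + 46/(2*180)
= 1 + 46/360
= 360/360 + 46/360
= 406/360
Simplify: 203/180


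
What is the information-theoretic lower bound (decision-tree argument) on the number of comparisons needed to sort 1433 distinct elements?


A binary decision tree of height h has at most 2^h leaves and needs at least n! of them, so h >= ceil(log2(n!)).
1433! is far too large to multiply out, so use Stirling's series:
  ln(n!) ~ n ln n - n + (1/2) ln(2 pi n) + 1/(12n)  (error below 1/(360 n^3), negligible here)
  ln(1433) = 7.2675254
  n ln n = 1433 * 7.2675254 = 10414.3639
  (1/2) ln(2 pi * 1433) = (1/2) ln(9003.8045) = 4.5527
  1/(12*1433) = 0.0001
  ln(1433!) ~ 10414.3639 - 1433 + 4.5527 + 0.0001 = 8985.9167
Convert to base 2: log2(1433!) = 8985.9167 / ln 2 = 8985.9167 / 0.69314718 = 12963.9375
ceil(12963.9375) = 12964


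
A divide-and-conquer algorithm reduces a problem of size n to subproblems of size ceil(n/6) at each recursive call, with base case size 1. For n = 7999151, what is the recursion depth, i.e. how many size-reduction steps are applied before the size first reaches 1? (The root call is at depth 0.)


Each step divides the size by 6 (rounding up); after k steps the size is ceil(n/6^k), which equals 1 exactly when 6^k >= n.
So the depth is the smallest k with 6^k >= 7999151, i.e. ceil(log_6(7999151)).
6^8 = 1679616 < 7999151 <= 10077696 = 6^9
Recursion depth = 9


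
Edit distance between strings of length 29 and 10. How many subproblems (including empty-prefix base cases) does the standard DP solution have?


The table includes base cases (empty prefixes).
Rows: (m+1) = 30
Columns: (n+1) = 11
Total = 30 * 11 = 330


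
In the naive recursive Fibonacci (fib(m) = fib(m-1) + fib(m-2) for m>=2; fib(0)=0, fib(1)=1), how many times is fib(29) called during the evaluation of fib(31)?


Let N(m) = number of times fib(m) is called while evaluating fib(31).
N(31) = 1 (the initial call).
N(30) = 1 (only fib(31) calls it).
For 1 <= m <= 29: fib(m) is called by fib(m+1) and fib(m+2), so
  N(m) = N(m+1) + N(m+2).
fib(0) is called only by fib(2), so N(0) = N(2).
Walk down from m=31:
  N(31)=1, N(30)=1, N(29)=2
N(29) = 2


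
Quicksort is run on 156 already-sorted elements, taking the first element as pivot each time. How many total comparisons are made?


Sum of comparisons per partition:
155 + 154 + ... + 1 + 0
= 156 * (156 - 1) / 2
= 156 * 155 / 2
= 12090


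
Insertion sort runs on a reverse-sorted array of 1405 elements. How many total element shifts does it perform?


Sum of shifts = 1 + 2 + 3 + ... + 1404
= 1405 * 1404 / 2
= 1972620 / 2
= 986310


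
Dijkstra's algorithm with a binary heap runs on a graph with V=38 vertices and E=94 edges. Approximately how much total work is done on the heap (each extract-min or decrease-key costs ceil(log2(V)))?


Dijkstra with a binary heap: each vertex is extracted once, each edge may relax once.
Each heap operation costs O(log V).
V + E = 38 + 94 = 132
ceil(log2(38)) = 6 (since 2^5 = 32 < 38 <= 64 = 2^6)
Total heap work = (V+E) * ceil(log2(V)) = 132 * 6 = 792


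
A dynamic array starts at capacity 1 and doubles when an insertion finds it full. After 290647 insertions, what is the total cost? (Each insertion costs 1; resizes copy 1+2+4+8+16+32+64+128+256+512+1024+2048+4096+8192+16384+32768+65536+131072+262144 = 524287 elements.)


Insertion cost: 290647 (one per element)
Resizes occur just before inserting elements 2, 3, 5, 9, ...
Elements copied at each resize: 1 + 2 + 4 + 8 + 16 + 32 + 64 + 128 + 256 + 512 + 1024 + 2048 + 4096 + 8192 + 16384 + 32768 + 65536 + 131072 + 262144
Sum of copies = 524287 (geometric series: 2^k - 1)
Total = 290647 + 524287 = 814934


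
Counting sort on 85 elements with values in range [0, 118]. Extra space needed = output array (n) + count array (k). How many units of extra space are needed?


Output array size: 85 (to store sorted result)
Count array size: 119 (one slot per possible value, range 0 to 118)
Total extra space = 85 + 119 = 204


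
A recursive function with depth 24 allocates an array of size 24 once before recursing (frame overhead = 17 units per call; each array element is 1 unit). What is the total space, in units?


Array allocation: 24 units (allocated once)
Stack frames: 24 deep * 17 per frame = 408 units
Total = 24 + 408 = 432


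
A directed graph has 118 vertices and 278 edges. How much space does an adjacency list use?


Adjacency list: one list head per vertex + one entry per edge
Vertex heads: 118
Edge entries: 278
Total = 118 + 278 = 396


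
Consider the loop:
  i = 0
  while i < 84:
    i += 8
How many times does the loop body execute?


Starting at i = 0, each iteration adds 8.
Iterations until i >= 84:
  Iteration 1: i = 0 -> i = 8
  Iteration 2: i = 8 -> i = 16
  Iteration 3: i = 16 -> i = 24
  Iteration 4: i = 24 -> i = 32
  Iteration 5: i = 32 -> i = 40
  Iteration 6: i = 40 -> i = 48
  Iteration 7: i = 48 -> i = 56
  Iteration 8: i = 56 -> i = 64
  ... continuing ...
Total iterations = ceil(84/8) = 11


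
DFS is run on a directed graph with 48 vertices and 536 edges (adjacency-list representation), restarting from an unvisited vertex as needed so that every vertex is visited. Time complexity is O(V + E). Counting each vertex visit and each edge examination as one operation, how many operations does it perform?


A full DFS traversal processes each vertex exactly once (push/pop on stack).
Each directed edge is examined once.
V = 48, E = 536
V + E = 584


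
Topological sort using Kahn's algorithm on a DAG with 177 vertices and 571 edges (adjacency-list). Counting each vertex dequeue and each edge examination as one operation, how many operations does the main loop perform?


Kahn's algorithm:
  1. Compute in-degrees: O(V + E)
  2. Process queue: each vertex dequeued once (O(V))
     each edge examined once (O(E))
Total = V + E = 177 + 571 = 748


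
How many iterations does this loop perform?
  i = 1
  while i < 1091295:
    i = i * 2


The loop variable doubles each iteration:
i = 1 -> 2 -> 4 -> 8 -> 16 -> 32 -> 64 -> 128 -> 256 -> 512 -> 1024 -> 2048 -> 4096 -> 8192 -> 16384 -> 32768 -> 65536 -> 131072 -> 262144 -> 524288 -> 1048576 -> 2097152 (stop, 2097152 >= 1091295)
Number of doublings = ceil(log2(1091295)) = 21


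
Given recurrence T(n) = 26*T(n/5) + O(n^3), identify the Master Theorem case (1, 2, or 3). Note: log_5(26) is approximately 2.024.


Master Theorem parameters: a=26, b=5, c=3
log_b(a) = 2.024
Compare b^c with a: 5^3 = 125 > 26, so c > log_b(a).
Comparing c=3 vs log_b(a)=2.024:
3 > 2.024 => Case 3
Result: T(n) = O(n^3)
Master Theorem case = 3


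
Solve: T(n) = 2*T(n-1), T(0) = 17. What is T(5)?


Unrolling:
T(5) = 2*T(4) = 2^2*T(3) = ... = 2^5*T(0)
= 2^5 * 17
= 32 * 17 = 544


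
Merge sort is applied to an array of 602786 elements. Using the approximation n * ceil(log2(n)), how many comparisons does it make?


Merge sort divides the array into halves recursively.
Number of levels = ceil(log2(602786)) = 20
At each level, approximately n = 602786 comparisons are needed for merging.
Total comparisons ~ n * ceil(log2(n)) = 602786 * 20 = 12055720


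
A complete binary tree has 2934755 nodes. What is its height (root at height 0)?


In a complete binary tree, level k holds nodes 2^k .. 2^(k+1)-1 (1-indexed).
Height = floor(log2(n)) = floor(log2(2934755)) = 21
Check: 2^21 = 2097152 <= 2934755 < 4194304 = 2^22


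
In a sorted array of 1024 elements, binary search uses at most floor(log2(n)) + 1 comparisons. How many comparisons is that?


Halving sequence: 1024 -> 512 -> 256 -> 128 -> 64 -> 32 -> 16 -> 8 -> 4 -> 2 -> 1
Number of halvings = 10
Max comparisons = 10 + 1 = 11


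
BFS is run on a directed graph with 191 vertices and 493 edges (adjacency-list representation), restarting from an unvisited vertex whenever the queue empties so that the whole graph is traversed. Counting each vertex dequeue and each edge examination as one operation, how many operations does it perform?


A full BFS traversal dequeues each vertex exactly once and examines each directed edge exactly once.
V = 191 (vertex processing cost)
E = 493 (edge examination cost)
Total operations proportional to V + E = 191 + 493 = 684


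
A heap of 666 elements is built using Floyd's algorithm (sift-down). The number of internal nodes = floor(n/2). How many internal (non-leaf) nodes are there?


Leaf nodes occupy roughly half the array.
Sift-down is called for each internal node, starting from the last one.
Internal nodes = floor(n/2) = floor(666/2) = 333


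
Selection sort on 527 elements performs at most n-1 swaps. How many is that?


Each of the 526 passes places one element in its final position.
Pass 1: swap minimum into position 0
Pass 2: swap minimum of remaining into position 1
...
Pass 526: last two elements, one swap
Maximum swaps = 527 - 1 = 526


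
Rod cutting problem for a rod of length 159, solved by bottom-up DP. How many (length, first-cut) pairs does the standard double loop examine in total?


For each subproblem length i = 1..159, the inner loop considers i possible first cuts.
Total = 1 + 2 + ... + 159
= 159*(159+1)/2
= 159*160/2 = 12720


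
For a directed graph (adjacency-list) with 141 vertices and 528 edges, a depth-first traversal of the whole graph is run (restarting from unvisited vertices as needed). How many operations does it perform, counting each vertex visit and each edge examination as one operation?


A full DFS traversal visits each vertex once and examines each edge once.
V = 141
E = 528
Sum = 141 + 528 = 669


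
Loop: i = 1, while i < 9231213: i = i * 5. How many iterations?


i multiplies by 5 each step:
i = 1 -> 5 -> 25 -> 125 -> 625 -> 3125 -> 15625 -> 78125 -> 390625 -> 1953125 -> 9765625 (stop)
Iterations = ceil(log_5(9231213)) = 10


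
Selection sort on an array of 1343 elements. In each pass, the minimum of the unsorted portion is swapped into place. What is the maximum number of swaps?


Selection sort performs one swap per pass:
  Pass 1: find min in positions 0 to 1342, swap with position 0
  Pass 2: find min in positions 1 to 1342, swap with position 1
  Pass 3: find min in positions 2 to 1342, swap with position 2
  Pass 4: find min in positions 3 to 1342, swap with position 3
  Pass 5: find min in positions 4 to 1342, swap with position 4
  ... (1337 more passes)
Total passes (and swaps) = n - 1 = 1343 - 1 = 1342


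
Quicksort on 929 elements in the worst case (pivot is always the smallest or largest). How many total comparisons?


In the worst case, each partition step picks the worst pivot:
  Partition 1: 928 comparisons (n-1 elements to compare)
  Partition 2: 927 comparisons
  Partition 3: 926 comparisons
  Partition 4: 925 comparisons
  Partition 5: 924 comparisons
  ...
  Last partition: 0 comparisons
Total = (n-1) + (n-2) + ... + 1 + 0 = n*(n-1)/2
= 929*928/2 = 431056


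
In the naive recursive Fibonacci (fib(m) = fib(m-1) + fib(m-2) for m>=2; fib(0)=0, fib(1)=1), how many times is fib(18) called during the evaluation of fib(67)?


Let N(m) = number of times fib(m) is called while evaluating fib(67).
N(67) = 1 (the initial call).
N(66) = 1 (only fib(67) calls it).
For 1 <= m <= 65: fib(m) is called by fib(m+1) and fib(m+2), so
  N(m) = N(m+1) + N(m+2).
fib(0) is called only by fib(2), so N(0) = N(2).
Walk down from m=67:
  N(67)=1, N(66)=1, N(65)=2, N(64)=3, N(63)=5, N(62)=8, N(61)=13, N(60)=21, N(59)=34, N(58)=55, N(57)=89, N(56)=144, N(55)=233, N(54)=377, N(53)=610, N(52)=987, N(51)=1597, N(50)=2584, N(49)=4181, N(48)=6765, N(47)=10946, N(46)=17711, N(45)=28657, N(44)=46368, N(43)=75025, N(42)=121393, N(41)=196418, N(40)=317811, N(39)=514229, N(38)=832040, N(37)=1346269, N(36)=2178309, N(35)=3524578, N(34)=5702887, N(33)=9227465, N(32)=14930352, N(31)=24157817, N(30)=39088169, N(29)=63245986, N(28)=102334155, N(27)=165580141, N(26)=267914296, N(25)=433494437, N(24)=701408733, N(23)=1134903170, N(22)=1836311903, N(21)=2971215073, N(20)=4807526976, N(19)=7778742049, N(18)=12586269025
N(18) = 12586269025


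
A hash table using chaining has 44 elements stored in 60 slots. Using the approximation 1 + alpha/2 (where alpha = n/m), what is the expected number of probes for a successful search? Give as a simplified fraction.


Load factor alpha = n/m = 44/60
Expected probes = 1 + alpha/2 = 1 + 44/(2*60)
= 1 + 44/120
= 120/120 + 44/120
= 164/120
Simplify: 41/30


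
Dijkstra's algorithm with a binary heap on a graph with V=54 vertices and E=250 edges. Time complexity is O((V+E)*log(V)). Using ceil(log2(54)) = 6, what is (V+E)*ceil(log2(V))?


Dijkstra with a binary heap: each vertex is extracted once, each edge may relax once.
Each heap operation costs O(log V).
V + E = 54 + 250 = 304
ceil(log2(54)) = 6 (since 2^5 = 32 < 54 <= 64 = 2^6)
Total heap work = (V+E) * ceil(log2(V)) = 304 * 6 = 1824


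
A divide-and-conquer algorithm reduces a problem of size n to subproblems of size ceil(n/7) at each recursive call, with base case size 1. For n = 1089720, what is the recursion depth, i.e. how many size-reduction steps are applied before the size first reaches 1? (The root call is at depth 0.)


Each step divides the size by 7 (rounding up); after k steps the size is ceil(n/7^k), which equals 1 exactly when 7^k >= n.
So the depth is the smallest k with 7^k >= 1089720, i.e. ceil(log_7(1089720)).
7^7 = 823543 < 1089720 <= 5764801 = 7^8
Recursion depth = 8


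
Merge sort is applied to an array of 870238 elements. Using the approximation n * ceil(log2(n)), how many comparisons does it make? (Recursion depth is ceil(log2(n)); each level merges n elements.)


Merge sort divides the array into halves recursively.
Number of levels = ceil(log2(870238)) = 20
At each level, approximately n = 870238 comparisons are needed for merging.
Total comparisons ~ n * ceil(log2(n)) = 870238 * 20 = 17404760


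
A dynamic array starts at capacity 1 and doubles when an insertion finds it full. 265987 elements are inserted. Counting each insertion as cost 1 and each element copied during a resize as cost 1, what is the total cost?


n = 265987
Insertion costs: 265987
Resizes copy 1, 2, 4, ... up to the largest power of 2 that is <= n-1 = 265986, i.e. 262144.
Copy costs = 1 + 2 + 4 + 8 + 16 + 32 + 64 + 128 + 256 + 512 + 1024 + 2048 + 4096 + 8192 + 16384 + 32768 + 65536 + 131072 + 262144 = 524287
Total = 265987 + 524287 = 790274


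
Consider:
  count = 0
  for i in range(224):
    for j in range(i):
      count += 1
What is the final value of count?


For each i, the inner loop runs i times:
  i=0: inner runs 0 times
  i=1: inner runs 1 time
  i=2: inner runs 2 times
  i=3: inner runs 3 times
  i=4: inner runs 4 times
  i=5: inner runs 5 times
  i=6: inner runs 6 times
  i=7: inner runs 7 times
  ...
Total = 0 + 1 + 2 + ... + 223 = 224*(224-1)/2 = 24976


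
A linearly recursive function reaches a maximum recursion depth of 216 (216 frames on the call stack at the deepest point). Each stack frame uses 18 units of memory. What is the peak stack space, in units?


Maximum recursion depth = 216 frames
Memory per frame = 18 units
Total stack space = depth * frame_size
= 216 * 18 = 3888


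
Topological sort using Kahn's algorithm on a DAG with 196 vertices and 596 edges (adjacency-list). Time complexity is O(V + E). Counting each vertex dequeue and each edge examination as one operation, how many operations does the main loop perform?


Kahn's algorithm:
  1. Compute in-degrees: O(V + E)
  2. Process queue: each vertex dequeued once (O(V))
     each edge examined once (O(E))
Total = V + E = 196 + 596 = 792


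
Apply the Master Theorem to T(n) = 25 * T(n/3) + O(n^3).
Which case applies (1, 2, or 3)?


The Master Theorem: T(n) = a*T(n/b) + O(n^c)
  a = 25, b = 3, c = 3
log_b(a) = log_3(25) ~ 2.93
Compare b^c with a: 3^3 = 27 > 25, so c > log_b(a).
Since c > log_b(a), Case 3 applies.
T(n) = O(n^3)
Master Theorem case = 3


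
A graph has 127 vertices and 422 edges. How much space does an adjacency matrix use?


Adjacency matrix: V x V grid of entries
Space = V^2 = 127^2 = 127 * 127 = 16129


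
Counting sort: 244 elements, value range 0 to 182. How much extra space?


n = 244 (output array)
k = 183 (count array for 183 distinct values)
Extra space = 244 + 183 = 427


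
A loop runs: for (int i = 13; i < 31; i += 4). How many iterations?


Loop starts at i = 13, increments by 4, stops when i >= 31.
Number of iterations = ceil((31 - 13) / 4)
= ceil(18 / 4)
= 5


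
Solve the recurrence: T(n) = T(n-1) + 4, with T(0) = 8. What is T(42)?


Unrolling the recurrence:
T(42) = T(41) + 4
       = T(40) + 4 + 4
       = T(39) + 4*3
       ...
       = T(0) + 4*42
       = 8 + 168 = 176


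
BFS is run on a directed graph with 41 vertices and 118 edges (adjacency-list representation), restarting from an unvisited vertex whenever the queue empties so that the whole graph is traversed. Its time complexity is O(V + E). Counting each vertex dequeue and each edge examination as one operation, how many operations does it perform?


A full BFS traversal dequeues each vertex exactly once and examines each directed edge exactly once.
V = 41 (vertex processing cost)
E = 118 (edge examination cost)
Total operations proportional to V + E = 41 + 118 = 159


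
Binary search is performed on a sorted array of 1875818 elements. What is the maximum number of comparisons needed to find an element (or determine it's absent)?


Binary search halves the search space each comparison:
  Step 1: search space = 1875818 -> 937909
  Step 2: search space = 937909 -> 468954
  Step 3: search space = 468954 -> 234477
  Step 4: search space = 234477 -> 117238
  Step 5: search space = 117238 -> 58619
  Step 6: search space = 58619 -> 29309
  Step 7: search space = 29309 -> 14654
  Step 8: search space = 14654 -> 7327
  Step 9: search space = 7327 -> 3663
  Step 10: search space = 3663 -> 1831
  Step 11: search space = 1831 -> 915
  Step 12: search space = 915 -> 457
  Step 13: search space = 457 -> 228
  Step 14: search space = 228 -> 114
  Step 15: search space = 114 -> 57
  Step 16: search space = 57 -> 28
  Step 17: search space = 28 -> 14
  Step 18: search space = 14 -> 7
  Step 19: search space = 7 -> 3
  Step 20: search space = 3 -> 1
  Step 21: search space = 1 (final check)
Maximum comparisons = floor(log2(1875818)) + 1 = 20 + 1 = 21


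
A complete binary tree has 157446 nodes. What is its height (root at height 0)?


In a complete binary tree, level k holds nodes 2^k .. 2^(k+1)-1 (1-indexed).
Height = floor(log2(n)) = floor(log2(157446)) = 17
Check: 2^17 = 131072 <= 157446 < 262144 = 2^18


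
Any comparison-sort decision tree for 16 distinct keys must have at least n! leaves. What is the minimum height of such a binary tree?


A binary decision tree of height h has at most 2^h leaves and needs at least n! of them, so h >= ceil(log2(n!)).
Compute 16! as a running product:
  x2 = 2, x3 = 6, x4 = 24, x5 = 120
  x6 = 720, x7 = 5040, x8 = 40320, x9 = 362880
  x10 = 3628800, x11 = 39916800, x12 = 479001600, x13 = 6227020800
  x14 = 87178291200, x15 = 1307674368000, x16 = 20922789888000
16! = 20922789888000
Bracket between powers of 2:
  2^44 = 17592186044416 < 20922789888000 <= 35184372088832 = 2^45
So ceil(log2(16!)) = 45
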